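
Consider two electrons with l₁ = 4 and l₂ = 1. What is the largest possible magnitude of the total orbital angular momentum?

L runs from |4 − 1| = 3 to 4 + 1 = 5.
Allowed values: L = 3, 4, 5.
The largest magnitude corresponds to L = 5: |L_tot| = ℏ√(5·6) = √30 ℏ.

|L_tot|_max = √30 ℏ ≈ 5.477ℏ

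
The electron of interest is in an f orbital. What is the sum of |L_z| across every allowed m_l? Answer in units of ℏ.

For an f orbital, l = 3.
The allowed m_l values are -3, -2, -1, 0, 1, 2, 3.
Σ|m_l| = 2(1+2+…+3) = 12.

Σ|L_z| = 12 ℏ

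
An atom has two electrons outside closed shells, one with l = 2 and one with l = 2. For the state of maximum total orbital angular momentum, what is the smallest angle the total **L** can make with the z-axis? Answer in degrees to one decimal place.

θ_min ≈ 26.6°

L runs from |2 − 2| = 0 to 2 + 2 = 4.
Allowed values: L = 0, 1, 2, 3, 4.
The maximum is L = 4, with |L_tot| = ℏ√(4·5) = 2√5 ℏ.
The minimum angle with z is arccos(4/√20) ≈ 26.6°.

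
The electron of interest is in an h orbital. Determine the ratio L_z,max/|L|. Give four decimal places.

H corresponds to l = 5.
|L| = √30 ℏ ≈ 5.4772ℏ, while L_z,max = lℏ = 5ℏ.
L_z,max/|L| = 5/√30 = 0.9129.

L_z,max/|L| = 0.9129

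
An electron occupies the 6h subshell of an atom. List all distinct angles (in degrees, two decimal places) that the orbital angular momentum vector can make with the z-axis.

For 6h, l = 5.
|L| = ℏ√(l(l+1)) = √30 ℏ.
cos θ = m_l/√30 for each m_l ∈ {-5, -4, -3, -2, -1, 0, 1, 2, 3, 4, 5}.

θ ∈ {24.09°, 43.09°, 56.79°, 68.58°, 79.48°, 90.00°, 100.52°, 111.42°, 123.21°, 136.91°, 155.91°}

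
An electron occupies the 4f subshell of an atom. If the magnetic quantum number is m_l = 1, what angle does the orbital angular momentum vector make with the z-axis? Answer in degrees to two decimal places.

4f means n = 4, l = 3.
|L| = ℏ√(l(l+1)) = 2√3 ℏ.
L_z = m_l ℏ = 1ℏ.
cos θ = L_z/|L| = 1/√12, so θ ≈ 73.22°.

θ ≈ 73.22°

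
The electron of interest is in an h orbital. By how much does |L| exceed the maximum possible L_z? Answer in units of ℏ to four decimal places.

An h state has l = 5.
|L| = √30 ℏ ≈ 5.4772ℏ, while L_z,max = lℏ = 5ℏ.
The difference is (√30 − 5)ℏ ≈ 0.4772ℏ.

|L| − L_z,max ≈ 0.4772ℏ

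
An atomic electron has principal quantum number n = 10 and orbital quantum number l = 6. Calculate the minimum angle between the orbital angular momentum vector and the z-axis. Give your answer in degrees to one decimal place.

|L| = ℏ√(l(l+1)) = √42 ℏ.
The smallest angle corresponds to the largest L_z, i.e. m_l = l = 6, giving L_z = 6ℏ.
cos θ_min = 6/√42, so θ_min ≈ 22.2°.

θ_min ≈ 22.2°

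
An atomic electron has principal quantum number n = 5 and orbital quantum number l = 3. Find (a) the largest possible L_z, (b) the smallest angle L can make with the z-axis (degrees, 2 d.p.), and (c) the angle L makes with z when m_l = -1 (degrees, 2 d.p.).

L_z,max = 3ℏ; θ_min ≈ 30.00°; θ(m_l=-1) ≈ 106.78°

L_z,max = lℏ = 3ℏ.
cos θ_min = 3/√12, so θ_min ≈ 30.00°.
For m_l = -1: cos θ = -1/√12, θ ≈ 106.78°.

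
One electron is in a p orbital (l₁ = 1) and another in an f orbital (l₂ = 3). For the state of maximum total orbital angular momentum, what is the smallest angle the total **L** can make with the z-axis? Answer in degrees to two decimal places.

θ_min ≈ 26.57°

L runs from |1 − 3| = 2 to 1 + 3 = 4.
L ∈ {2, 3, 4}.
The maximum is L = 4, with |L_tot| = ℏ√(4·5) = 2√5 ℏ.
The minimum angle with z is arccos(4/√20) ≈ 26.57°.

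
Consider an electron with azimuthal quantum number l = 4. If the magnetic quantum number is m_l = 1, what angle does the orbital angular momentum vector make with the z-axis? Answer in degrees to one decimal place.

θ ≈ 77.1°

|L| = √(l(l+1)) ℏ = 2√5 ℏ.
L_z = m_l ℏ = 1ℏ.
cos θ = L_z/|L| = 1/√20, so θ ≈ 77.1°.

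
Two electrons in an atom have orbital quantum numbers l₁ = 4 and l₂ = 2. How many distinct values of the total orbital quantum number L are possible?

By the triangle rule, |l₁ − l₂| ≤ L ≤ l₁ + l₂.
Allowed values: L = 2, 3, 4, 5, 6.
That is 5 values.

5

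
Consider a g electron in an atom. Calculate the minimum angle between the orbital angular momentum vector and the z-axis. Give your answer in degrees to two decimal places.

For a g orbital, l = 4.
|L| = √(l(l+1)) ℏ = 2√5 ℏ.
The smallest angle corresponds to the largest L_z, i.e. m_l = l = 4, giving L_z = 4ℏ.
cos θ_min = 4/√20, so θ_min ≈ 26.57°.

θ_min ≈ 26.57°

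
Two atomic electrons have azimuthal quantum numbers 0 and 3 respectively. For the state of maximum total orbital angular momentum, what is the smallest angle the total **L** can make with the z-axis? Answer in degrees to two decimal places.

θ_min ≈ 30.00°

The total orbital quantum number L ranges from |l₁ − l₂| to l₁ + l₂ in integer steps.
So L can be 3.
The maximum is L = 3, with |L_tot| = ℏ√(3·4) = 2√3 ℏ.
The minimum angle with z is arccos(3/√12) ≈ 30.00°.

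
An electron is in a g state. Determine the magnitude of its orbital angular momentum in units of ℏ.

|L| = 2√5 ℏ ≈ 4.472ℏ

For a g orbital, l = 4.
|L| = ℏ√(l(l+1)) = ℏ√(4·5) = 2√5 ℏ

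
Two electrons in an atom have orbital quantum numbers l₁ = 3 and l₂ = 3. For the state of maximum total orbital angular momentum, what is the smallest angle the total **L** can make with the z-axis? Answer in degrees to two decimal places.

L runs from |3 − 3| = 0 to 3 + 3 = 6.
Allowed values: L = 0, 1, 2, 3, 4, 5, 6.
The maximum is L = 6, with |L_tot| = ℏ√(6·7) = √42 ℏ.
The minimum angle with z is arccos(6/√42) ≈ 22.21°.

θ_min ≈ 22.21°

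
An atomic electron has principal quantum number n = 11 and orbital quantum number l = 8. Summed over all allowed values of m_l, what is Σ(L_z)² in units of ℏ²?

Σ(L_z)² = 408 ℏ²

m_l ∈ {-8, -7, -6, -5, -4, -3, -2, -1, 0, 1, 2, 3, 4, 5, 6, 7, 8}.
Σ m_l² = l(l+1)(2l+1)/3 = 8·9·17/3 = 408.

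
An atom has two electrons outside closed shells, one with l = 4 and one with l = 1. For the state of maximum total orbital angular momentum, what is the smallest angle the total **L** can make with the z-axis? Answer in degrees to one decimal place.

θ_min ≈ 24.1°

Angular momentum addition gives L = |l₁ − l₂|, …, l₁ + l₂.
L ∈ {3, 4, 5}.
The maximum is L = 5, with |L_tot| = ℏ√(5·6) = √30 ℏ.
The minimum angle with z is arccos(5/√30) ≈ 24.1°.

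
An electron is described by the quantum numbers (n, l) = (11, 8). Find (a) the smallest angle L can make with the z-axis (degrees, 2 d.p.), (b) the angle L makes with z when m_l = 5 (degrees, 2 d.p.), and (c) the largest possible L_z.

θ_min ≈ 19.47°; θ(m_l=5) ≈ 53.90°; L_z,max = 8ℏ

cos θ_min = 8/√72, so θ_min ≈ 19.47°.
For m_l = 5: cos θ = 5/√72, θ ≈ 53.90°.
L_z,max = lℏ = 8ℏ.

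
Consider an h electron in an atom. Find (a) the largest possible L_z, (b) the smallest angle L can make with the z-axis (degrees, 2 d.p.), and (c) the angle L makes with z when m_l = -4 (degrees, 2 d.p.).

An h state has l = 5.
L_z,max = lℏ = 5ℏ.
cos θ_min = 5/√30, so θ_min ≈ 24.09°.
For m_l = -4: cos θ = -4/√30, θ ≈ 136.91°.

L_z,max = 5ℏ; θ_min ≈ 24.09°; θ(m_l=-4) ≈ 136.91°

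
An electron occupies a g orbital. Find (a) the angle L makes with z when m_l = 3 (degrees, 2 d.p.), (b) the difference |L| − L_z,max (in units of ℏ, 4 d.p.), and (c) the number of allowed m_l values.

θ(m_l=3) ≈ 47.87°; |L|−L_z,max ≈ 0.4721ℏ; 9 values

A g state has l = 4.
For m_l = 3: cos θ = 3/√20, θ ≈ 47.87°.
|L| − L_z,max = (2√5 − 4)ℏ ≈ 0.4721ℏ.
There are 2l+1 = 9 values of m_l.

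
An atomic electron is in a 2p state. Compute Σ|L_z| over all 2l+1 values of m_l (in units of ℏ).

2p means n = 2, l = 1.
m_l runs from −1 to 1, i.e. {-1, 0, 1}.
Σ|m_l| = l(l+1) = 2.

Σ|L_z| = 2 ℏ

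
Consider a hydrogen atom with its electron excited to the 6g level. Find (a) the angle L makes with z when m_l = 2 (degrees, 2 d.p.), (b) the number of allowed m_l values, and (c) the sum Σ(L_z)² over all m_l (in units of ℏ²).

The 6g level has l = 4.
For m_l = 2: cos θ = 2/√20, θ ≈ 63.43°.
There are 2l+1 = 9 values of m_l.
Σ m_l² = 60, so Σ(L_z)² = 60 ℏ².

θ(m_l=2) ≈ 63.43°; 9 values; Σ(L_z)² = 60 ℏ²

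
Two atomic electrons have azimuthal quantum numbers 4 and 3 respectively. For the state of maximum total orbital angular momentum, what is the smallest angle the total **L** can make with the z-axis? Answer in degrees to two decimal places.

By the triangle rule, |l₁ − l₂| ≤ L ≤ l₁ + l₂.
So L can be 1, 2, 3, 4, 5, 6, 7.
The maximum is L = 7, with |L_tot| = ℏ√(7·8) = 2√14 ℏ.
The minimum angle with z is arccos(7/√56) ≈ 20.70°.

θ_min ≈ 20.70°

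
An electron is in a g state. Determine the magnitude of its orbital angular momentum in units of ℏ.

A g state has l = 4.
|L| = ℏ√(l(l+1)) = ℏ√(4·5) = 2√5 ℏ

|L| = 2√5 ℏ ≈ 4.472ℏ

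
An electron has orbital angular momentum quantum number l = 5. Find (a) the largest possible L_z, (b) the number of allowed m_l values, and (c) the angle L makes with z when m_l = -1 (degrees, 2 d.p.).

L_z,max = 5ℏ; 11 values; θ(m_l=-1) ≈ 100.52°

L_z,max = lℏ = 5ℏ.
There are 2l+1 = 11 values of m_l.
For m_l = -1: cos θ = -1/√30, θ ≈ 100.52°.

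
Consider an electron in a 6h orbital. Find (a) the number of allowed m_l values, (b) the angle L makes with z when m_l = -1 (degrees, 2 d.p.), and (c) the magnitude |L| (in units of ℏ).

11 values; θ(m_l=-1) ≈ 100.52°; |L| = √30 ℏ ≈ 5.477ℏ

6h means n = 6, l = 5.
There are 2l+1 = 11 values of m_l.
For m_l = -1: cos θ = -1/√30, θ ≈ 100.52°.
|L| = ℏ√(5·6) = √30 ℏ ≈ 5.477ℏ.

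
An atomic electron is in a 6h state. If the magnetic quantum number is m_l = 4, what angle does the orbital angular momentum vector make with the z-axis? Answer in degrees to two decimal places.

θ ≈ 43.09°

For 6h, l = 5.
|L|² = l(l+1)ℏ² = 30ℏ², so |L| = √30 ℏ.
L_z = m_l ℏ = 4ℏ.
cos θ = L_z/|L| = 4/√30, so θ ≈ 43.09°.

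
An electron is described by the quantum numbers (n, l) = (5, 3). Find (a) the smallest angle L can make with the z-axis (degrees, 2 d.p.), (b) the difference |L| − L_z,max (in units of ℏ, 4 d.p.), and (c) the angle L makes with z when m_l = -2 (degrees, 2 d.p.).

cos θ_min = 3/√12, so θ_min ≈ 30.00°.
|L| − L_z,max = (2√3 − 3)ℏ ≈ 0.4641ℏ.
For m_l = -2: cos θ = -2/√12, θ ≈ 125.26°.

θ_min ≈ 30.00°; |L|−L_z,max ≈ 0.4641ℏ; θ(m_l=-2) ≈ 125.26°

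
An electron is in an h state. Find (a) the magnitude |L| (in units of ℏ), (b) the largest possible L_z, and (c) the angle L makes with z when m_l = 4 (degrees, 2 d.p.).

|L| = √30 ℏ ≈ 5.477ℏ; L_z,max = 5ℏ; θ(m_l=4) ≈ 43.09°

For an h orbital, l = 5.
|L| = ℏ√(5·6) = √30 ℏ ≈ 5.477ℏ.
L_z,max = lℏ = 5ℏ.
For m_l = 4: cos θ = 4/√30, θ ≈ 43.09°.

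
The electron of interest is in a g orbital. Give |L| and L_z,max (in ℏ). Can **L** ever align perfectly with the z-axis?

No: L_z,max = 4ℏ < |L| = 2√5 ℏ ≈ 4.472ℏ

The letter g corresponds to l = 4.
|L| = 2√5 ℏ ≈ 4.4721ℏ, while L_z,max = lℏ = 4ℏ.
Since |L| > L_z,max, the vector can never point exactly along z; the closest it comes is θ_min = arccos(4/√20) ≈ 26.6°.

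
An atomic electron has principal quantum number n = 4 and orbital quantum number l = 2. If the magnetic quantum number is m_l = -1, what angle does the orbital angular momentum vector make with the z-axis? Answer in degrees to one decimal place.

θ ≈ 114.1°

|L| = √(l(l+1)) ℏ = √6 ℏ.
L_z = m_l ℏ = −1ℏ.
cos θ = L_z/|L| = -1/√6, so θ ≈ 114.1°.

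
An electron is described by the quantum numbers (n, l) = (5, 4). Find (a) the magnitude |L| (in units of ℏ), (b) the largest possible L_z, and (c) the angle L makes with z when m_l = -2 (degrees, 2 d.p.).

|L| = 2√5 ℏ ≈ 4.472ℏ; L_z,max = 4ℏ; θ(m_l=-2) ≈ 116.57°

|L| = ℏ√(4·5) = 2√5 ℏ ≈ 4.472ℏ.
L_z,max = lℏ = 4ℏ.
For m_l = -2: cos θ = -2/√20, θ ≈ 116.57°.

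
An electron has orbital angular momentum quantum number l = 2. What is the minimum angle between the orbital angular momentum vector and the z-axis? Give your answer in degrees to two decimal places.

θ_min ≈ 35.26°

|L| = √(l(l+1)) ℏ = √6 ℏ.
The smallest angle corresponds to the largest L_z, i.e. m_l = l = 2, giving L_z = 2ℏ.
cos θ_min = 2/√6, so θ_min ≈ 35.26°.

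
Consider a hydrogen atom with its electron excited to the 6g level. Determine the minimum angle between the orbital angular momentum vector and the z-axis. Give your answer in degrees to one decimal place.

θ_min ≈ 26.6°

The 6g level has l = 4.
|L|² = l(l+1)ℏ² = 20ℏ², so |L| = 2√5 ℏ.
The smallest angle corresponds to the largest L_z, i.e. m_l = l = 4, giving L_z = 4ℏ.
cos θ_min = 4/√20, so θ_min ≈ 26.6°.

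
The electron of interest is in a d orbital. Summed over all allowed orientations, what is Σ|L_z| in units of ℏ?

D corresponds to l = 2.
The allowed m_l values are -2, -1, 0, 1, 2.
Σ|m_l| = 2(1+2+…+2) = 6.

Σ|L_z| = 6 ℏ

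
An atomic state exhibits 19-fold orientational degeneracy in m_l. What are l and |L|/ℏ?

2l + 1 = 19 ⇒ l = 9.
Then |L| = √(l(l+1)) ℏ = 3√10 ℏ.

l = 9, |L| = 3√10 ℏ ≈ 9.487ℏ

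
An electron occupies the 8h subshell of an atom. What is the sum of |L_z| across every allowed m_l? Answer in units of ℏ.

Σ|L_z| = 30 ℏ

The 8h subshell has l = 5.
m_l ∈ {-5, -4, -3, -2, -1, 0, 1, 2, 3, 4, 5}.
Σ|m_l| = 2(1+2+…+5) = 30.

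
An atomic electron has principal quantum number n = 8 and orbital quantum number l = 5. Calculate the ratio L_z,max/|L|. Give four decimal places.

|L| = √30 ℏ ≈ 5.4772ℏ, while L_z,max = lℏ = 5ℏ.
L_z,max/|L| = 5/√30 = 0.9129.

L_z,max/|L| = 0.9129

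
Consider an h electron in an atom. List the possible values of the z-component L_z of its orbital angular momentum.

L_z ∈ {−5ℏ, −4ℏ, −3ℏ, −2ℏ, −ℏ, 0, ℏ, 2ℏ, 3ℏ, 4ℏ, 5ℏ}

The letter h corresponds to l = 5.
L_z = m_l ℏ with m_l ranging from −l to +l in integer steps.
For l = 5: m_l ∈ {-5, -4, -3, -2, -1, 0, 1, 2, 3, 4, 5}.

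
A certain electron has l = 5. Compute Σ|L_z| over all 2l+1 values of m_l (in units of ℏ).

The allowed m_l values are -5, -4, -3, -2, -1, 0, 1, 2, 3, 4, 5.
Σ|m_l| = 2(1+2+…+5) = 30.

Σ|L_z| = 30 ℏ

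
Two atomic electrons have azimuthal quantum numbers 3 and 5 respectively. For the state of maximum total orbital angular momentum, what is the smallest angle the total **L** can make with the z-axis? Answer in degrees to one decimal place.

Angular momentum addition gives L = |l₁ − l₂|, …, l₁ + l₂.
Allowed values: L = 2, 3, 4, 5, 6, 7, 8.
The maximum is L = 8, with |L_tot| = ℏ√(8·9) = 6√2 ℏ.
The minimum angle with z is arccos(8/√72) ≈ 19.5°.

θ_min ≈ 19.5°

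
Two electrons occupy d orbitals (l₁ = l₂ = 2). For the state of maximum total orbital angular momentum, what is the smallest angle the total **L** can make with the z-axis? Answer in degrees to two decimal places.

θ_min ≈ 26.57°

Angular momentum addition gives L = |l₁ − l₂|, …, l₁ + l₂.
So L can be 0, 1, 2, 3, 4.
The maximum is L = 4, with |L_tot| = ℏ√(4·5) = 2√5 ℏ.
The minimum angle with z is arccos(4/√20) ≈ 26.57°.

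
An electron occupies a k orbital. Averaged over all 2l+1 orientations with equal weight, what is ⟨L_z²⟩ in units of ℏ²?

⟨L_z²⟩ = 18.67 ℏ²

For a k orbital, l = 7.
m_l ∈ {-7, -6, -5, -4, -3, -2, -1, 0, 1, 2, 3, 4, 5, 6, 7}.
Average of L_z² over 15 states: 280/15 ℏ² = 18.67 ℏ².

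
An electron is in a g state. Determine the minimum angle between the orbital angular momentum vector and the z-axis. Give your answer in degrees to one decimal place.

A g state has l = 4.
|L| = ℏ√(l(l+1)) = 2√5 ℏ.
The smallest angle corresponds to the largest L_z, i.e. m_l = l = 4, giving L_z = 4ℏ.
cos θ_min = 4/√20, so θ_min ≈ 26.6°.

θ_min ≈ 26.6°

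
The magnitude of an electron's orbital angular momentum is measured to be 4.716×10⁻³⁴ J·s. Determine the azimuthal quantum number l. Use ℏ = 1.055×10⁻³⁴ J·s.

l = 4

In units of ℏ, |L| ≈ 4.470.
Set l(l+1) = 19.98; the integer solution is l = 4.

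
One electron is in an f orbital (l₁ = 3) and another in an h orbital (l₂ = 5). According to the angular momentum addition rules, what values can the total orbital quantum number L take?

The total orbital quantum number L ranges from |l₁ − l₂| to l₁ + l₂ in integer steps.
L ∈ {2, 3, 4, 5, 6, 7, 8}.

L = 2, 3, 4, 5, 6, 7, 8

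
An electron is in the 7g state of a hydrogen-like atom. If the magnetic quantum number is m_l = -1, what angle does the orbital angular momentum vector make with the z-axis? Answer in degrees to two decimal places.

θ ≈ 102.92°

For 7g, l = 4.
|L| = √(l(l+1)) ℏ = 2√5 ℏ.
L_z = m_l ℏ = −1ℏ.
cos θ = L_z/|L| = -1/√20, so θ ≈ 102.92°.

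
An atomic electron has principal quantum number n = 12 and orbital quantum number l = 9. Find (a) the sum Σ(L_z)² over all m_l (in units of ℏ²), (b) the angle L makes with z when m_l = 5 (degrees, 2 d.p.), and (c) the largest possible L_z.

Σ m_l² = 570, so Σ(L_z)² = 570 ℏ².
For m_l = 5: cos θ = 5/√90, θ ≈ 58.19°.
L_z,max = lℏ = 9ℏ.

Σ(L_z)² = 570 ℏ²; θ(m_l=5) ≈ 58.19°; L_z,max = 9ℏ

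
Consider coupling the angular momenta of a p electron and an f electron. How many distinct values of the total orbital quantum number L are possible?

3

L runs from |1 − 3| = 2 to 1 + 3 = 4.
L ∈ {2, 3, 4}.
That is 3 values.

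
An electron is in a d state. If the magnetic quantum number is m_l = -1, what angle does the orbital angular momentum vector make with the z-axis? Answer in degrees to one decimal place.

The letter d corresponds to l = 2.
|L| = √(l(l+1)) ℏ = √6 ℏ.
L_z = m_l ℏ = −1ℏ.
cos θ = L_z/|L| = -1/√6, so θ ≈ 114.1°.

θ ≈ 114.1°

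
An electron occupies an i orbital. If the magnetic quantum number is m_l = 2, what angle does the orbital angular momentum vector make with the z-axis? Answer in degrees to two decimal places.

An i state has l = 6.
|L| = ℏ√(l(l+1)) = √42 ℏ.
L_z = m_l ℏ = 2ℏ.
cos θ = L_z/|L| = 2/√42, so θ ≈ 72.02°.

θ ≈ 72.02°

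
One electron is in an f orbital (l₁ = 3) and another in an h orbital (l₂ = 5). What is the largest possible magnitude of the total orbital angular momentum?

Angular momentum addition gives L = |l₁ − l₂|, …, l₁ + l₂.
L ∈ {2, 3, 4, 5, 6, 7, 8}.
The largest magnitude corresponds to L = 8: |L_tot| = ℏ√(8·9) = 6√2 ℏ.

|L_tot|_max = 6√2 ℏ ≈ 8.485ℏ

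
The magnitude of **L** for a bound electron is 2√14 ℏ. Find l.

l = 7

(|L|/ℏ)² = l(l+1) = 56.
l² + l − 56 = 0 ⇒ l = 7.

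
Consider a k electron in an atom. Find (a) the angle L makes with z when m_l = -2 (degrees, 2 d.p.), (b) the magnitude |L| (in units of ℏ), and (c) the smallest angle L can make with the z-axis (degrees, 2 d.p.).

θ(m_l=-2) ≈ 105.50°; |L| = 2√14 ℏ ≈ 7.483ℏ; θ_min ≈ 20.70°

A k state has l = 7.
For m_l = -2: cos θ = -2/√56, θ ≈ 105.50°.
|L| = ℏ√(7·8) = 2√14 ℏ ≈ 7.483ℏ.
cos θ_min = 7/√56, so θ_min ≈ 20.70°.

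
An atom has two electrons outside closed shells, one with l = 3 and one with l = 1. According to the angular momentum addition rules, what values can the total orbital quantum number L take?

L runs from |3 − 1| = 2 to 3 + 1 = 4.
L ∈ {2, 3, 4}.

L = 2, 3, 4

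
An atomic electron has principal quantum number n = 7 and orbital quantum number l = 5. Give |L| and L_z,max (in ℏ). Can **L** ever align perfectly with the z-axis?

|L| = √30 ℏ ≈ 5.4772ℏ, while L_z,max = lℏ = 5ℏ.
Since |L| > L_z,max, the vector can never point exactly along z; the closest it comes is θ_min = arccos(5/√30) ≈ 24.1°.

No: L_z,max = 5ℏ < |L| = √30 ℏ ≈ 5.477ℏ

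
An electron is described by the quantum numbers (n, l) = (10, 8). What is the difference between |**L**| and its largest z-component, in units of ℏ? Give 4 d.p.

|L| = 6√2 ℏ ≈ 8.4853ℏ, while L_z,max = lℏ = 8ℏ.
The difference is (6√2 − 8)ℏ ≈ 0.4853ℏ.

|L| − L_z,max ≈ 0.4853ℏ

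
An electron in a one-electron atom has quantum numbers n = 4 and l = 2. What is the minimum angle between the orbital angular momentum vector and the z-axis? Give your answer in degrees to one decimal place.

|L| = √(l(l+1)) ℏ = √6 ℏ.
The smallest angle corresponds to the largest L_z, i.e. m_l = l = 2, giving L_z = 2ℏ.
cos θ_min = 2/√6, so θ_min ≈ 35.3°.

θ_min ≈ 35.3°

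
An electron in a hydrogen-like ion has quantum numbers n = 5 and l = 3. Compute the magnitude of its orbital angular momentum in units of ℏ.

|L| = 2√3 ℏ ≈ 3.464ℏ

|L| = ℏ√(l(l+1)) = ℏ√(3·4) = 2√3 ℏ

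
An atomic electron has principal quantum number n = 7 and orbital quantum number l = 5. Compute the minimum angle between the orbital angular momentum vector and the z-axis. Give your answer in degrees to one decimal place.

θ_min ≈ 24.1°

|L| = ℏ√(l(l+1)) = √30 ℏ.
The smallest angle corresponds to the largest L_z, i.e. m_l = l = 5, giving L_z = 5ℏ.
cos θ_min = 5/√30, so θ_min ≈ 24.1°.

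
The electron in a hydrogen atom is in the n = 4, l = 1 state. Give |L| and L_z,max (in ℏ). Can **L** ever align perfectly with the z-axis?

No: L_z,max = 1ℏ < |L| = √2 ℏ ≈ 1.414ℏ

|L| = √2 ℏ ≈ 1.4142ℏ, while L_z,max = lℏ = 1ℏ.
Since |L| > L_z,max, the vector can never point exactly along z; the closest it comes is θ_min = arccos(1/√2) ≈ 45.0°.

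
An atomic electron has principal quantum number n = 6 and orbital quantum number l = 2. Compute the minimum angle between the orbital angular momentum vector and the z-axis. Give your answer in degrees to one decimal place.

|L|² = l(l+1)ℏ² = 6ℏ², so |L| = √6 ℏ.
The smallest angle corresponds to the largest L_z, i.e. m_l = l = 2, giving L_z = 2ℏ.
cos θ_min = 2/√6, so θ_min ≈ 35.3°.

θ_min ≈ 35.3°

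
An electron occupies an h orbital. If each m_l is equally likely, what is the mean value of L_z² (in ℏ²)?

⟨L_z²⟩ = 10 ℏ²

The letter h corresponds to l = 5.
m_l ∈ {-5, -4, -3, -2, -1, 0, 1, 2, 3, 4, 5}.
⟨L_z²⟩ = ℏ²·l(l+1)/3 = 10ℏ².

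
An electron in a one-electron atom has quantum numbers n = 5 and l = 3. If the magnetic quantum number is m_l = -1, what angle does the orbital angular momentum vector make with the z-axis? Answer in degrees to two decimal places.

θ ≈ 106.78°

|L| = ℏ√(l(l+1)) = 2√3 ℏ.
L_z = m_l ℏ = −1ℏ.
cos θ = L_z/|L| = -1/√12, so θ ≈ 106.78°.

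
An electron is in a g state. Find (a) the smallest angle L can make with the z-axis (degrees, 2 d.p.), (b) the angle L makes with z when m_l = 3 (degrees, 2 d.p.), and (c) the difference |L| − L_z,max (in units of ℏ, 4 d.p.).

θ_min ≈ 26.57°; θ(m_l=3) ≈ 47.87°; |L|−L_z,max ≈ 0.4721ℏ

A g state has l = 4.
cos θ_min = 4/√20, so θ_min ≈ 26.57°.
For m_l = 3: cos θ = 3/√20, θ ≈ 47.87°.
|L| − L_z,max = (2√5 − 4)ℏ ≈ 0.4721ℏ.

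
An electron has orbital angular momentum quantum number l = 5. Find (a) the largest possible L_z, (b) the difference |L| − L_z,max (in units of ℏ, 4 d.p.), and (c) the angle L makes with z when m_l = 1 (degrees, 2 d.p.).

L_z,max = lℏ = 5ℏ.
|L| − L_z,max = (√30 − 5)ℏ ≈ 0.4772ℏ.
For m_l = 1: cos θ = 1/√30, θ ≈ 79.48°.

L_z,max = 5ℏ; |L|−L_z,max ≈ 0.4772ℏ; θ(m_l=1) ≈ 79.48°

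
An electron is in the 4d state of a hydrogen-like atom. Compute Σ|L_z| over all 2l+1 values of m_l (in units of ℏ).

Σ|L_z| = 6 ℏ

For 4d, l = 2.
m_l runs from −2 to 2, i.e. {-2, -1, 0, 1, 2}.
Σ|m_l| = 2·2(2+1)/2 = 6.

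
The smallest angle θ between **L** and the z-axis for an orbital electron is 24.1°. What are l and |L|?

cos²θ_min = l/(l+1) = 0.8333.
Thus l = 0.8333/(1 − 0.8333) ≈ 5.
Then |L| = ℏ√(5·6) = √30 ℏ.

l = 5, |L| = √30 ℏ ≈ 5.477ℏ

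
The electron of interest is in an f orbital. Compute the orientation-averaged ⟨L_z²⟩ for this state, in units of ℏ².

⟨L_z²⟩ = 4 ℏ²

The letter f corresponds to l = 3.
m_l runs from −3 to 3, i.e. {-3, -2, -1, 0, 1, 2, 3}.
⟨L_z²⟩ = ℏ²·(Σ m_l²)/(2l+1) = ℏ²·28/7 = 4ℏ².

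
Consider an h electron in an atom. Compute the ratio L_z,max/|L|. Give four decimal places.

An h state has l = 5.
|L| = √30 ℏ ≈ 5.4772ℏ, while L_z,max = lℏ = 5ℏ.
L_z,max/|L| = 5/√30 = 0.9129.

L_z,max/|L| = 0.9129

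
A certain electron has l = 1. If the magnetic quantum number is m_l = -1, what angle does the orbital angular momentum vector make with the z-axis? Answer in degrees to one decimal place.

|L|² = l(l+1)ℏ² = 2ℏ², so |L| = √2 ℏ.
L_z = m_l ℏ = −1ℏ.
cos θ = L_z/|L| = -1/√2, so θ ≈ 135.0°.

θ ≈ 135.0°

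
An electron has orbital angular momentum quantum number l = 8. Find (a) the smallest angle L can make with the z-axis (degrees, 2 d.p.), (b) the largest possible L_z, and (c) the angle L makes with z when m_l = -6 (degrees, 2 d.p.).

θ_min ≈ 19.47°; L_z,max = 8ℏ; θ(m_l=-6) ≈ 135.00°

cos θ_min = 8/√72, so θ_min ≈ 19.47°.
L_z,max = lℏ = 8ℏ.
For m_l = -6: cos θ = -6/√72, θ ≈ 135.00°.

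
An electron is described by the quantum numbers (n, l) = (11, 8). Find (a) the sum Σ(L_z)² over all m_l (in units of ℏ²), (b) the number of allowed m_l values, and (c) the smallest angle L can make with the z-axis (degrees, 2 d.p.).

Σ m_l² = 408, so Σ(L_z)² = 408 ℏ².
There are 2l+1 = 17 values of m_l.
cos θ_min = 8/√72, so θ_min ≈ 19.47°.

Σ(L_z)² = 408 ℏ²; 17 values; θ_min ≈ 19.47°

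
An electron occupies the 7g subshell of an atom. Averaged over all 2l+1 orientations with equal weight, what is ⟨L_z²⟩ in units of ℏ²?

⟨L_z²⟩ = 6.667 ℏ²

The 7g subshell has l = 4.
m_l ∈ {-4, -3, -2, -1, 0, 1, 2, 3, 4}.
Average of L_z² over 9 states: 60/9 ℏ² = 6.667 ℏ².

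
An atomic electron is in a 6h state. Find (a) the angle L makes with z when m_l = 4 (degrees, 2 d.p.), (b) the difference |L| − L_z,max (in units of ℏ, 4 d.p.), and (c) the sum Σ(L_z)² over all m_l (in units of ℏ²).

For 6h, l = 5.
For m_l = 4: cos θ = 4/√30, θ ≈ 43.09°.
|L| − L_z,max = (√30 − 5)ℏ ≈ 0.4772ℏ.
Σ m_l² = 110, so Σ(L_z)² = 110 ℏ².

θ(m_l=4) ≈ 43.09°; |L|−L_z,max ≈ 0.4772ℏ; Σ(L_z)² = 110 ℏ²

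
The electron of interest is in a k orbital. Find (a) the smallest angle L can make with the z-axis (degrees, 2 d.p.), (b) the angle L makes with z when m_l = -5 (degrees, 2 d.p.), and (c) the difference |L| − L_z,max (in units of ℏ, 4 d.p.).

θ_min ≈ 20.70°; θ(m_l=-5) ≈ 131.92°; |L|−L_z,max ≈ 0.4833ℏ

The letter k corresponds to l = 7.
cos θ_min = 7/√56, so θ_min ≈ 20.70°.
For m_l = -5: cos θ = -5/√56, θ ≈ 131.92°.
|L| − L_z,max = (2√14 − 7)ℏ ≈ 0.4833ℏ.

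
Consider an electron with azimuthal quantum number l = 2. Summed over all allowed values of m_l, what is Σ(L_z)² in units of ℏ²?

Σ(L_z)² = 10 ℏ²

m_l ∈ {-2, -1, 0, 1, 2}.
Σ m_l² = l(l+1)(2l+1)/3 = 2·3·5/3 = 10.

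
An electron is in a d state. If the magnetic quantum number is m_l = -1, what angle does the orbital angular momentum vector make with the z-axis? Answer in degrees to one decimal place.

For a d orbital, l = 2.
|L|² = l(l+1)ℏ² = 6ℏ², so |L| = √6 ℏ.
L_z = m_l ℏ = −1ℏ.
cos θ = L_z/|L| = -1/√6, so θ ≈ 114.1°.

θ ≈ 114.1°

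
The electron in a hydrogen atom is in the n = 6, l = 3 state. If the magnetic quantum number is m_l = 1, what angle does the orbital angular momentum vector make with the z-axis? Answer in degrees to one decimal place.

θ ≈ 73.2°

|L| = ℏ√(l(l+1)) = 2√3 ℏ.
L_z = m_l ℏ = 1ℏ.
cos θ = L_z/|L| = 1/√12, so θ ≈ 73.2°.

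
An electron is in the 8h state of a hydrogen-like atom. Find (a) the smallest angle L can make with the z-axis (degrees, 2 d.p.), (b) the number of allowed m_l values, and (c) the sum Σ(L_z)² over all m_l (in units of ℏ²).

For 8h, l = 5.
cos θ_min = 5/√30, so θ_min ≈ 24.09°.
There are 2l+1 = 11 values of m_l.
Σ m_l² = 110, so Σ(L_z)² = 110 ℏ².

θ_min ≈ 24.09°; 11 values; Σ(L_z)² = 110 ℏ²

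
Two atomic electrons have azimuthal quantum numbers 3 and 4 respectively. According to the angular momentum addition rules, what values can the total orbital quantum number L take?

L runs from |3 − 4| = 1 to 3 + 4 = 7.
Allowed values: L = 1, 2, 3, 4, 5, 6, 7.

L = 1, 2, 3, 4, 5, 6, 7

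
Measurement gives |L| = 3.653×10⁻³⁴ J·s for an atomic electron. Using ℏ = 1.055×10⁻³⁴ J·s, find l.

l = 3

In units of ℏ, |L| ≈ 3.463.
l(l+1) ≈ 3.463² ≈ 11.99, so l = 3.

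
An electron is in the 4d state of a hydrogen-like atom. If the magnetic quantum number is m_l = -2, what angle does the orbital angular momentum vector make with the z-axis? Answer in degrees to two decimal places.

For 4d, l = 2.
|L|² = l(l+1)ℏ² = 6ℏ², so |L| = √6 ℏ.
L_z = m_l ℏ = −2ℏ.
cos θ = L_z/|L| = -2/√6, so θ ≈ 144.74°.

θ ≈ 144.74°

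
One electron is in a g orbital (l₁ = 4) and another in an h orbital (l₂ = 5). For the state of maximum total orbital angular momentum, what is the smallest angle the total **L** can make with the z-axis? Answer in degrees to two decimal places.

θ_min ≈ 18.43°

By the triangle rule, |l₁ − l₂| ≤ L ≤ l₁ + l₂.
Allowed values: L = 1, 2, 3, 4, 5, 6, 7, 8, 9.
The maximum is L = 9, with |L_tot| = ℏ√(9·10) = 3√10 ℏ.
The minimum angle with z is arccos(9/√90) ≈ 18.43°.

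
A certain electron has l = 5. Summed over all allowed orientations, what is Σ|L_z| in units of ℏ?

The allowed m_l values are -5, -4, -3, -2, -1, 0, 1, 2, 3, 4, 5.
Σ|m_l| = l(l+1) = 30.

Σ|L_z| = 30 ℏ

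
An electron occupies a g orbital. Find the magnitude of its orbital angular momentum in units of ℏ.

|L| = 2√5 ℏ ≈ 4.472ℏ

A g state has l = 4.
|L| = ℏ√(l(l+1)) = ℏ√(4·5) = 2√5 ℏ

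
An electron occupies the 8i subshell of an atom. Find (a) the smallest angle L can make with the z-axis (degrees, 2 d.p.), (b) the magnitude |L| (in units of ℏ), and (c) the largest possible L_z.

θ_min ≈ 22.21°; |L| = √42 ℏ ≈ 6.481ℏ; L_z,max = 6ℏ

8i means n = 8, l = 6.
cos θ_min = 6/√42, so θ_min ≈ 22.21°.
|L| = ℏ√(6·7) = √42 ℏ ≈ 6.481ℏ.
L_z,max = lℏ = 6ℏ.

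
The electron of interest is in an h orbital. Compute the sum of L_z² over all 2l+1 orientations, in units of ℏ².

For an h orbital, l = 5.
m_l runs from −5 to 5, i.e. {-5, -4, -3, -2, -1, 0, 1, 2, 3, 4, 5}.
Σ m_l² = l(l+1)(2l+1)/3 = 5·6·11/3 = 110.

Σ(L_z)² = 110 ℏ²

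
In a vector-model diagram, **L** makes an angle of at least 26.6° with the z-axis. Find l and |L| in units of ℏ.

l = 4, |L| = 2√5 ℏ ≈ 4.472ℏ

cos θ_min = l/√(l(l+1)) = √(l/(l+1)), so l/(l+1) = cos²(26.6°) = 0.7995.
l = cos²θ/sin²θ ≈ 4.
Then |L| = ℏ√(4·5) = 2√5 ℏ.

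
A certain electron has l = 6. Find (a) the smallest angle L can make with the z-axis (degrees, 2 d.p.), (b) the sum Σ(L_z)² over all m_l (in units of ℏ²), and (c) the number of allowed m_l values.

cos θ_min = 6/√42, so θ_min ≈ 22.21°.
Σ m_l² = 182, so Σ(L_z)² = 182 ℏ².
There are 2l+1 = 13 values of m_l.

θ_min ≈ 22.21°; Σ(L_z)² = 182 ℏ²; 13 values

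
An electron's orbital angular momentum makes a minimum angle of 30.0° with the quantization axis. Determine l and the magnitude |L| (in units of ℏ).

At minimum angle, m_l = l, so cos θ = l/√(l(l+1)); cos²θ = l/(l+1) = 0.7500.
l = cos²θ/sin²θ ≈ 3.
Then |L| = ℏ√(3·4) = 2√3 ℏ.

l = 3, |L| = 2√3 ℏ ≈ 3.464ℏ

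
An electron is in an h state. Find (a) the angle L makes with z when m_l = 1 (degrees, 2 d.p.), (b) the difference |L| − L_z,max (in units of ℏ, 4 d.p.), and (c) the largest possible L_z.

θ(m_l=1) ≈ 79.48°; |L|−L_z,max ≈ 0.4772ℏ; L_z,max = 5ℏ

For an h orbital, l = 5.
For m_l = 1: cos θ = 1/√30, θ ≈ 79.48°.
|L| − L_z,max = (√30 − 5)ℏ ≈ 0.4772ℏ.
L_z,max = lℏ = 5ℏ.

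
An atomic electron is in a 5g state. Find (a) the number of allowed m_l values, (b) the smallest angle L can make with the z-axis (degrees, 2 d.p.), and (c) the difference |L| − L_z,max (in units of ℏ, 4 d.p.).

9 values; θ_min ≈ 26.57°; |L|−L_z,max ≈ 0.4721ℏ

The 5g subshell has l = 4.
There are 2l+1 = 9 values of m_l.
cos θ_min = 4/√20, so θ_min ≈ 26.57°.
|L| − L_z,max = (2√5 − 4)ℏ ≈ 0.4721ℏ.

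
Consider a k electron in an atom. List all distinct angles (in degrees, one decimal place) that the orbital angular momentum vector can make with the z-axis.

A k state has l = 7.
|L|² = l(l+1)ℏ² = 56ℏ², so |L| = 2√14 ℏ.
cos θ = m_l/√56 for each m_l ∈ {-7, -6, -5, -4, -3, -2, -1, 0, 1, 2, 3, 4, 5, 6, 7}.

θ ∈ {20.7°, 36.7°, 48.1°, 57.7°, 66.4°, 74.5°, 82.3°, 90.0°, 97.7°, 105.5°, 113.6°, 122.3°, 131.9°, 143.3°, 159.3°}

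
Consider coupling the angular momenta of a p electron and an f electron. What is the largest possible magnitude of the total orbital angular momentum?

|L_tot|_max = 2√5 ℏ ≈ 4.472ℏ

Angular momentum addition gives L = |l₁ − l₂|, …, l₁ + l₂.
Allowed values: L = 2, 3, 4.
The largest magnitude corresponds to L = 4: |L_tot| = ℏ√(4·5) = 2√5 ℏ.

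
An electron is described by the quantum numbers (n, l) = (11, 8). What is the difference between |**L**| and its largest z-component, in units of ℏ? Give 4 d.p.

|L| = 6√2 ℏ ≈ 8.4853ℏ, while L_z,max = lℏ = 8ℏ.
The difference is (6√2 − 8)ℏ ≈ 0.4853ℏ.

|L| − L_z,max ≈ 0.4853ℏ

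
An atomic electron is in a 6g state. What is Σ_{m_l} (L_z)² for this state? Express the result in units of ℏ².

Σ(L_z)² = 60 ℏ²

The 6g subshell has l = 4.
The allowed m_l values are -4, -3, -2, -1, 0, 1, 2, 3, 4.
Σ m_l² = l(l+1)(2l+1)/3 = 4·5·9/3 = 60.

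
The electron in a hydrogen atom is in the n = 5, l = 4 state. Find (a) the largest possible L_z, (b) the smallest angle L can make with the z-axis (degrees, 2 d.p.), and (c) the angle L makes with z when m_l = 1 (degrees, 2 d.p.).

L_z,max = lℏ = 4ℏ.
cos θ_min = 4/√20, so θ_min ≈ 26.57°.
For m_l = 1: cos θ = 1/√20, θ ≈ 77.08°.

L_z,max = 4ℏ; θ_min ≈ 26.57°; θ(m_l=1) ≈ 77.08°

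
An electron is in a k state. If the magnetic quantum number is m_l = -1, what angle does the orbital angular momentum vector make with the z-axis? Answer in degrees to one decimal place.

θ ≈ 97.7°

For a k orbital, l = 7.
|L| = ℏ√(l(l+1)) = 2√14 ℏ.
L_z = m_l ℏ = −1ℏ.
cos θ = L_z/|L| = -1/√56, so θ ≈ 97.7°.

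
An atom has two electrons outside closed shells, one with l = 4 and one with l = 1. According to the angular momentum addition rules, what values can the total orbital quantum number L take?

The total orbital quantum number L ranges from |l₁ − l₂| to l₁ + l₂ in integer steps.
L ∈ {3, 4, 5}.

L = 3, 4, 5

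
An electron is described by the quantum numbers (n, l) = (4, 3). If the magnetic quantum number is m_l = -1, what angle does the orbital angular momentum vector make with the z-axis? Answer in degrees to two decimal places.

θ ≈ 106.78°

|L|² = l(l+1)ℏ² = 12ℏ², so |L| = 2√3 ℏ.
L_z = m_l ℏ = −1ℏ.
cos θ = L_z/|L| = -1/√12, so θ ≈ 106.78°.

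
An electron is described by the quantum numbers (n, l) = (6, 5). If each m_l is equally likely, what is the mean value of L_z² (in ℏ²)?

⟨L_z²⟩ = 10 ℏ²

m_l runs from −5 to 5, i.e. {-5, -4, -3, -2, -1, 0, 1, 2, 3, 4, 5}.
⟨L_z²⟩ = ℏ²·l(l+1)/3 = 10ℏ².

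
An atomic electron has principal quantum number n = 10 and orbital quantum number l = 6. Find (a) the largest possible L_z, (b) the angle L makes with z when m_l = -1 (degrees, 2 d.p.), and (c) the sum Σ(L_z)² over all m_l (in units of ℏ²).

L_z,max = lℏ = 6ℏ.
For m_l = -1: cos θ = -1/√42, θ ≈ 98.88°.
Σ m_l² = 182, so Σ(L_z)² = 182 ℏ².

L_z,max = 6ℏ; θ(m_l=-1) ≈ 98.88°; Σ(L_z)² = 182 ℏ²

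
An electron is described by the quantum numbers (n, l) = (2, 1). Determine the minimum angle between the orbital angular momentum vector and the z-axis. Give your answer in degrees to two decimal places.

θ_min ≈ 45.00°

|L|² = l(l+1)ℏ² = 2ℏ², so |L| = √2 ℏ.
The smallest angle corresponds to the largest L_z, i.e. m_l = l = 1, giving L_z = 1ℏ.
cos θ_min = 1/√2, so θ_min ≈ 45.00°.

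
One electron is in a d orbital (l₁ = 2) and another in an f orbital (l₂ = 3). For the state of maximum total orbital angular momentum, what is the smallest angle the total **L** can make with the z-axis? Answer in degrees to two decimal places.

θ_min ≈ 24.09°

By the triangle rule, |l₁ − l₂| ≤ L ≤ l₁ + l₂.
Allowed values: L = 1, 2, 3, 4, 5.
The maximum is L = 5, with |L_tot| = ℏ√(5·6) = √30 ℏ.
The minimum angle with z is arccos(5/√30) ≈ 24.09°.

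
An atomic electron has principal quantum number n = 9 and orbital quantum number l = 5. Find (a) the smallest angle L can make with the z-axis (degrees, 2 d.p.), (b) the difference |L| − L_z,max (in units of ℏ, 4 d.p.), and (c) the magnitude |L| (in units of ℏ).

θ_min ≈ 24.09°; |L|−L_z,max ≈ 0.4772ℏ; |L| = √30 ℏ ≈ 5.477ℏ

cos θ_min = 5/√30, so θ_min ≈ 24.09°.
|L| − L_z,max = (√30 − 5)ℏ ≈ 0.4772ℏ.
|L| = ℏ√(5·6) = √30 ℏ ≈ 5.477ℏ.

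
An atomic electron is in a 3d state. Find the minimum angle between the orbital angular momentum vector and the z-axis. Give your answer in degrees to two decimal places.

For 3d, l = 2.
|L| = ℏ√(l(l+1)) = √6 ℏ.
The smallest angle corresponds to the largest L_z, i.e. m_l = l = 2, giving L_z = 2ℏ.
cos θ_min = 2/√6, so θ_min ≈ 35.26°.

θ_min ≈ 35.26°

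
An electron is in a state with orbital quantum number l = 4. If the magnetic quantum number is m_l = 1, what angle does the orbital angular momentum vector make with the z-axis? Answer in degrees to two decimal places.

|L| = ℏ√(l(l+1)) = 2√5 ℏ.
L_z = m_l ℏ = 1ℏ.
cos θ = L_z/|L| = 1/√20, so θ ≈ 77.08°.

θ ≈ 77.08°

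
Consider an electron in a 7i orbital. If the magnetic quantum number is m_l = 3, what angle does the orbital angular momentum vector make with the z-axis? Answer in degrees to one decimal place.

The 7i subshell has l = 6.
|L|² = l(l+1)ℏ² = 42ℏ², so |L| = √42 ℏ.
L_z = m_l ℏ = 3ℏ.
cos θ = L_z/|L| = 3/√42, so θ ≈ 62.4°.

θ ≈ 62.4°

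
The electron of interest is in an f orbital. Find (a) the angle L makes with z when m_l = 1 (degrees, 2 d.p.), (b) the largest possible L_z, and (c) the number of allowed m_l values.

θ(m_l=1) ≈ 73.22°; L_z,max = 3ℏ; 7 values

For an f orbital, l = 3.
For m_l = 1: cos θ = 1/√12, θ ≈ 73.22°.
L_z,max = lℏ = 3ℏ.
There are 2l+1 = 7 values of m_l.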